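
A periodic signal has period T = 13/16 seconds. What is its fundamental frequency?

The fundamental frequency is the reciprocal of the period.
f = 1/T = 1/(13/16) = 16/13 Hz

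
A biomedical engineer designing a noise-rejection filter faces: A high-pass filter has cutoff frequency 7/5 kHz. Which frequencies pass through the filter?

A high-pass filter passes all frequencies above the cutoff frequency 7/5 kHz and attenuates lower frequencies.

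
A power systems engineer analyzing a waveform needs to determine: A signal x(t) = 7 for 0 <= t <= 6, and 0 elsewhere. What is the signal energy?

Energy = integral of |x(t)|^2 dt over the signal duration
= 7^2 * 6 = 49 * 6 = 294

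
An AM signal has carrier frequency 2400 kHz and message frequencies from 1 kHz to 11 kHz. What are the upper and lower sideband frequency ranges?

Upper sideband (USB) = fc + [fm_low, fm_high] = 2400 + [1, 11] = [2401, 2411] kHz
Lower sideband (LSB) = fc - [fm_high, fm_low] = 2400 - [11, 1] = [2389, 2399] kHz
Total occupied spectrum: 2389 kHz to 2411 kHz (plus carrier at 2400 kHz)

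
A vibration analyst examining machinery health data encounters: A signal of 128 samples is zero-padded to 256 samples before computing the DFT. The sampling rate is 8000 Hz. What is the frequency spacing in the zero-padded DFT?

Original DFT: N = 128, resolution = f_s/N = 8000/128 = 125/2 Hz
Zero-padded DFT: N = 256, resolution = f_s/N = 8000/256 = 125/4 Hz
Zero-padding interpolates the spectrum (finer frequency grid)
but does NOT improve the true spectral resolution (ability to resolve close frequencies).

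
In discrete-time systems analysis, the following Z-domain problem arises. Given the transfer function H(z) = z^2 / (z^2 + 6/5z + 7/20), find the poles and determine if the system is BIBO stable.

Poles are roots of the denominator: z^2 + 6/5z + 7/20 = 0.
Quadratic formula: z = [-(6/5) +/- sqrt((6/5)^2 - 4*(7/20))] / 2
Discriminant = 36/25 - 7/5 = 1/25; sqrt = 1/5.
z = (-6/5 +/- 1/5) / 2 => z = -1/2 or z = -7/10.
|p1| = 7/10, |p2| = 1/2.
For BIBO stability, all poles must lie inside the unit circle (|p| < 1).
System is STABLE since both |p| < 1.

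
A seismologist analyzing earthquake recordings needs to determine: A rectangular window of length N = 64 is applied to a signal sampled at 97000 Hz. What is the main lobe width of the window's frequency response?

For a rectangular window of length N,
the main lobe width in frequency is 2*f_s/N.
= 2*97000/64 = 12125/4 Hz
This determines the minimum frequency separation for resolving two sinusoids.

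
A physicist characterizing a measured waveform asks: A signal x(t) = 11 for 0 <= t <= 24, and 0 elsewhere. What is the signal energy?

Energy = integral of |x(t)|^2 dt over the signal duration
= 11^2 * 24 = 121 * 24 = 2904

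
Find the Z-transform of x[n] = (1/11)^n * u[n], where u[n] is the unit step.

The Z-transform of a^n * u[n] is z/(z-a) for |z| > |a|.
Here a = 1/11, so X(z) = z/(z - (1/11)) = 11z/(11z - 1)
ROC: |z| > 1/11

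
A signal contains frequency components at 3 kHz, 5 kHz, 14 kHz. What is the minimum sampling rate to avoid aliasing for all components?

The highest frequency component is f_max = 14 kHz.
Nyquist rate = 2 * f_max = 2 * 14 kHz = 28 kHz.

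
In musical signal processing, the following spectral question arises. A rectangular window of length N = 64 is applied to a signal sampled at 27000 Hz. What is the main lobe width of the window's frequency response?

For a rectangular window of length N,
the main lobe width in frequency is 2*f_s/N.
= 2*27000/64 = 3375/4 Hz
This determines the minimum frequency separation for resolving two sinusoids.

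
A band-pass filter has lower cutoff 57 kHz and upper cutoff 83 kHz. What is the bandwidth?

Bandwidth = f_high - f_low
= 83 kHz - 57 kHz = 26 kHz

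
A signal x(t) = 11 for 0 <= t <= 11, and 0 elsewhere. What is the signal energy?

Energy = integral of |x(t)|^2 dt over the signal duration
= 11^2 * 11 = 121 * 11 = 1331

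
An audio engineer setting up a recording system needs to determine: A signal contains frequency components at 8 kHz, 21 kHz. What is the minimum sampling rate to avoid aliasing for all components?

The highest frequency component is f_max = 21 kHz.
Nyquist rate = 2 * f_max = 2 * 21 kHz = 42 kHz.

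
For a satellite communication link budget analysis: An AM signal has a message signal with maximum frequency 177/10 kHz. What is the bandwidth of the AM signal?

In AM (double-sideband), the bandwidth is twice the message frequency.
BW = 2 * f_m = 2 * 177/10 kHz = 177/5 kHz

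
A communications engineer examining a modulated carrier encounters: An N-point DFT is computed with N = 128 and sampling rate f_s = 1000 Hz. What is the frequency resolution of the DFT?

DFT frequency resolution = f_s / N
= 1000 / 128 = 125/16 Hz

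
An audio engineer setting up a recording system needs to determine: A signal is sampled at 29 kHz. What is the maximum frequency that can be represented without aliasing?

The maximum frequency that can be represented without aliasing
is the Nyquist frequency: f_max = f_s / 2 = 29 kHz / 2 = 29/2 kHz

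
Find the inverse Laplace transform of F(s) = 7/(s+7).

Standard pair: k/(s+a) <-> k*e^(-at)*u(t)
With k=7, a=7: f(t) = 7*e^(-7t)*u(t)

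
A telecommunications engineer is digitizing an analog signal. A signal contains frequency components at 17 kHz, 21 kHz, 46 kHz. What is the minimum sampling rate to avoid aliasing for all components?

The highest frequency component is f_max = 46 kHz.
Nyquist rate = 2 * f_max = 2 * 46 kHz = 92 kHz.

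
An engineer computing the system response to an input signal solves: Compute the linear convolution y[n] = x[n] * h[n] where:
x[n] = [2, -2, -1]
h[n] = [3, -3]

y[n] = sum_k x[k]*h[n-k]. Output length = len(x) + len(h) - 1 = 3 + 2 - 1 = 4.
y[0] = 2*3 = 6
y[1] = -2*3 + 2*-3 = -12
y[2] = -1*3 + -2*-3 = 3
y[3] = -1*-3 = 3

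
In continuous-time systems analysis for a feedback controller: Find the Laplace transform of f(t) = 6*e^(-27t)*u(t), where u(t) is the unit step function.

Standard Laplace transform pair:
e^(-at)*u(t) <-> 1/(s+a)
With a = 27: L{6*e^(-27t)*u(t)} = 6/(s+27), ROC: Re(s) > -27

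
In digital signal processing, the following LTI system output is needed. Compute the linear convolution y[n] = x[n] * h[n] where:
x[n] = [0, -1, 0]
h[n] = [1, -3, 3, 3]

y[n] = sum_k x[k]*h[n-k]. Output length = len(x) + len(h) - 1 = 3 + 4 - 1 = 6.
y[0] = 0*1 = 0
y[1] = -1*1 + 0*-3 = -1
y[2] = 0*1 + -1*-3 + 0*3 = 3
y[3] = 0*-3 + -1*3 + 0*3 = -3
y[4] = 0*3 + -1*3 = -3
y[5] = 0*3 = 0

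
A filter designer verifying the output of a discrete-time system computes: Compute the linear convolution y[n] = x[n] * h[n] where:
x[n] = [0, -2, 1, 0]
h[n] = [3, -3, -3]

y[n] = sum_k x[k]*h[n-k]. Output length = len(x) + len(h) - 1 = 4 + 3 - 1 = 6.
y[0] = 0*3 = 0
y[1] = -2*3 + 0*-3 = -6
y[2] = 1*3 + -2*-3 + 0*-3 = 9
y[3] = 0*3 + 1*-3 + -2*-3 = 3
y[4] = 0*-3 + 1*-3 = -3
y[5] = 0*-3 = 0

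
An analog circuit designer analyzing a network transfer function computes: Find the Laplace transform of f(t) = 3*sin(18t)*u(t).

Standard pair: sin(wt)*u(t) <-> w/(s^2+w^2)
With w = 18: L{3*sin(18t)*u(t)} = 54/(s^2+324)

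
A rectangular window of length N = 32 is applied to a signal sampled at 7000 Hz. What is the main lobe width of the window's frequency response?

For a rectangular window of length N,
the main lobe width in frequency is 2*f_s/N.
= 2*7000/32 = 875/2 Hz
This determines the minimum frequency separation for resolving two sinusoids.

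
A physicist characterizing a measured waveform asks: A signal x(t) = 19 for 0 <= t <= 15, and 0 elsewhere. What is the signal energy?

Energy = integral of |x(t)|^2 dt over the signal duration
= 19^2 * 15 = 361 * 15 = 5415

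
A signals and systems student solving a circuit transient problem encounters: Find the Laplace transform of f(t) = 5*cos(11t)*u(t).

Standard pair: cos(wt)*u(t) <-> s/(s^2+w^2)
With w = 11: L{5*cos(11t)*u(t)} = 5s/(s^2+121)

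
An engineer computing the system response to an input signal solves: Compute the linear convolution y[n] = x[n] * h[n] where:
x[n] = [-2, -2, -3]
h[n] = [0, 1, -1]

y[n] = sum_k x[k]*h[n-k]. Output length = len(x) + len(h) - 1 = 3 + 3 - 1 = 5.
y[0] = -2*0 = 0
y[1] = -2*0 + -2*1 = -2
y[2] = -3*0 + -2*1 + -2*-1 = 0
y[3] = -3*1 + -2*-1 = -1
y[4] = -3*-1 = 3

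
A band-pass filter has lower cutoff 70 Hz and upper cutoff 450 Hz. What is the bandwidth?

Bandwidth = f_high - f_low
= 450 Hz - 70 Hz = 380 Hz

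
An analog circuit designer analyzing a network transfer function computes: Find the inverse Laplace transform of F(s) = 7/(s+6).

Standard pair: k/(s+a) <-> k*e^(-at)*u(t)
With k=7, a=6: f(t) = 7*e^(-6t)*u(t)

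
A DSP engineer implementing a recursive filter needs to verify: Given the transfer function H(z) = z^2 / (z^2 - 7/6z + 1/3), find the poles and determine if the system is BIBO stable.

Poles are roots of the denominator: z^2 - 7/6z + 1/3 = 0.
Quadratic formula: z = [-(-7/6) +/- sqrt((-7/6)^2 - 4*(1/3))] / 2
Discriminant = 49/36 - 4/3 = 1/36; sqrt = 1/6.
z = (7/6 +/- 1/6) / 2 => z = 2/3 or z = 1/2.
|p1| = 1/2, |p2| = 2/3.
For BIBO stability, all poles must lie inside the unit circle (|p| < 1).
System is STABLE since both |p| < 1.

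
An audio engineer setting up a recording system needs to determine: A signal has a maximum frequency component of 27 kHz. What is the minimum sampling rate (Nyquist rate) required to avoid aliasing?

By the Nyquist-Shannon sampling theorem,
the minimum sampling rate (Nyquist rate) must be at least 2 * f_max.
Nyquist rate = 2 * 27 kHz = 54 kHz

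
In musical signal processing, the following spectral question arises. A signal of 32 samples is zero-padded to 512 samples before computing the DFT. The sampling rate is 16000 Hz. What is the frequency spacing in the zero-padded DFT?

Original DFT: N = 32, resolution = f_s/N = 16000/32 = 500 Hz
Zero-padded DFT: N = 512, resolution = f_s/N = 16000/512 = 125/4 Hz
Zero-padding interpolates the spectrum (finer frequency grid)
but does NOT improve the true spectral resolution (ability to resolve close frequencies).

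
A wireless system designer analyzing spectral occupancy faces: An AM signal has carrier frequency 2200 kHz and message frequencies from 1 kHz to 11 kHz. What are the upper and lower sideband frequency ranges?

Upper sideband (USB) = fc + [fm_low, fm_high] = 2200 + [1, 11] = [2201, 2211] kHz
Lower sideband (LSB) = fc - [fm_high, fm_low] = 2200 - [11, 1] = [2189, 2199] kHz
Total occupied spectrum: 2189 kHz to 2211 kHz (plus carrier at 2200 kHz)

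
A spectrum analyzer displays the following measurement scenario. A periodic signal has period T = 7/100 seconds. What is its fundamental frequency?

The fundamental frequency is the reciprocal of the period.
f = 1/T = 1/(7/100) = 100/7 Hz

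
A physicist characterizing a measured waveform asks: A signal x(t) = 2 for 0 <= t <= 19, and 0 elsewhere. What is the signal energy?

Energy = integral of |x(t)|^2 dt over the signal duration
= 2^2 * 19 = 4 * 19 = 76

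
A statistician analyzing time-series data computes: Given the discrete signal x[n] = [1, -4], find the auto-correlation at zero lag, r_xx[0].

The auto-correlation at zero lag r_xx[0] equals the signal energy.
r_xx[0] = sum of x[n]^2 = 1^2 + (-4)^2
= 1 + 16 = 17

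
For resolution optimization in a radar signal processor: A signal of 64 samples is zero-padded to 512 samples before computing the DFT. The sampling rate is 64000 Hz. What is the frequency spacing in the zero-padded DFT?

Original DFT: N = 64, resolution = f_s/N = 64000/64 = 1000 Hz
Zero-padded DFT: N = 512, resolution = f_s/N = 64000/512 = 125 Hz
Zero-padding interpolates the spectrum (finer frequency grid)
but does NOT improve the true spectral resolution (ability to resolve close frequencies).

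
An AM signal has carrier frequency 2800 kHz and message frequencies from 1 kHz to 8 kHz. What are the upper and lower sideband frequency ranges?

Upper sideband (USB) = fc + [fm_low, fm_high] = 2800 + [1, 8] = [2801, 2808] kHz
Lower sideband (LSB) = fc - [fm_high, fm_low] = 2800 - [8, 1] = [2792, 2799] kHz
Total occupied spectrum: 2792 kHz to 2808 kHz (plus carrier at 2800 kHz)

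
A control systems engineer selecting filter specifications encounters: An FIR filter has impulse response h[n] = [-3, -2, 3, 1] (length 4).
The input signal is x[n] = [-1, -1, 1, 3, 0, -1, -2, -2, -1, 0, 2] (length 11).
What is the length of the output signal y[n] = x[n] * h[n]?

For linear convolution, the output length is:
len(y) = len(x) + len(h) - 1 = 11 + 4 - 1 = 14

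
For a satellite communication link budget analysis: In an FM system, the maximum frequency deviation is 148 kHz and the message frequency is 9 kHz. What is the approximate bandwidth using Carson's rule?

Carson's rule: BW = 2*(delta_f + f_m)
= 2*(148 + 9) kHz = 314 kHz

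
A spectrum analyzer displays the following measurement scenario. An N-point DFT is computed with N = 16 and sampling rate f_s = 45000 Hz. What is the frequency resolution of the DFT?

DFT frequency resolution = f_s / N
= 45000 / 16 = 5625/2 Hz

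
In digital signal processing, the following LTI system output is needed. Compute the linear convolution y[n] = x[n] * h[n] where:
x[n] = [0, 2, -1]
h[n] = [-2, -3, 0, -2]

y[n] = sum_k x[k]*h[n-k]. Output length = len(x) + len(h) - 1 = 3 + 4 - 1 = 6.
y[0] = 0*-2 = 0
y[1] = 2*-2 + 0*-3 = -4
y[2] = -1*-2 + 2*-3 + 0*0 = -4
y[3] = -1*-3 + 2*0 + 0*-2 = 3
y[4] = -1*0 + 2*-2 = -4
y[5] = -1*-2 = 2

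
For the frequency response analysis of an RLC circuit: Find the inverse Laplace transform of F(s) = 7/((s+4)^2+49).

Standard pair: w/((s+a)^2+w^2) <-> e^(-at)*sin(wt)*u(t)
With a=4, w=7: f(t) = e^(-4t)*sin(7t)*u(t)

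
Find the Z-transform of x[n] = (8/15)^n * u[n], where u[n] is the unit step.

The Z-transform of a^n * u[n] is z/(z-a) for |z| > |a|.
Here a = 8/15, so X(z) = z/(z - (8/15)) = 15z/(15z - 8)
ROC: |z| > 8/15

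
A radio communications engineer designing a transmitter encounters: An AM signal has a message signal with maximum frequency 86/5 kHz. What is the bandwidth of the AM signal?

In AM (double-sideband), the bandwidth is twice the message frequency.
BW = 2 * f_m = 2 * 86/5 kHz = 172/5 kHz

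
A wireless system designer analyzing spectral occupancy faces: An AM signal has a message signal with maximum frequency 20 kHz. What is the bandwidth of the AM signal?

In AM (double-sideband), the bandwidth is twice the message frequency.
BW = 2 * f_m = 2 * 20 kHz = 40 kHz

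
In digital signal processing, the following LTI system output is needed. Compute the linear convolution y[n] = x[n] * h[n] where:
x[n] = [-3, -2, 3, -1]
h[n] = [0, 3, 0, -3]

y[n] = sum_k x[k]*h[n-k]. Output length = len(x) + len(h) - 1 = 4 + 4 - 1 = 7.
y[0] = -3*0 = 0
y[1] = -2*0 + -3*3 = -9
y[2] = 3*0 + -2*3 + -3*0 = -6
y[3] = -1*0 + 3*3 + -2*0 + -3*-3 = 18
y[4] = -1*3 + 3*0 + -2*-3 = 3
y[5] = -1*0 + 3*-3 = -9
y[6] = -1*-3 = 3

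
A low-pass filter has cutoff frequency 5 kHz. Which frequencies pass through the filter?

A low-pass filter passes all frequencies below the cutoff frequency 5 kHz and attenuates higher frequencies.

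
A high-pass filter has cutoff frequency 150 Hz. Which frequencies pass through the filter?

A high-pass filter passes all frequencies above the cutoff frequency 150 Hz and attenuates lower frequencies.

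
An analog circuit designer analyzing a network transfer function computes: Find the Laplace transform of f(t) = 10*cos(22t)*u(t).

Standard pair: cos(wt)*u(t) <-> s/(s^2+w^2)
With w = 22: L{10*cos(22t)*u(t)} = 10s/(s^2+484)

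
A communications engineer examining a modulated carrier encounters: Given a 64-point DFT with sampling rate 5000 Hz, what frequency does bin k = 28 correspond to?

The frequency of DFT bin k is: f_k = k * f_s / N
f_28 = 28 * 5000 / 64 = 4375/2 Hz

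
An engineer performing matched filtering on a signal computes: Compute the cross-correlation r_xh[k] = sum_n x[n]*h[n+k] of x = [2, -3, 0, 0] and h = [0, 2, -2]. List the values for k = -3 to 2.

Both sequences indexed from 0 and zero outside their support.
Lags with overlap: k = -3 to 2.
  r_xh[-3] = x[3]*h[0] = 0
  r_xh[-2] = x[2]*h[0] + x[3]*h[1] = 0
  r_xh[-1] = x[1]*h[0] + x[2]*h[1] + x[3]*h[2] = 0
  r_xh[0] = x[0]*h[0] + x[1]*h[1] + x[2]*h[2] = -6
  r_xh[1] = x[0]*h[1] + x[1]*h[2] = 10
  r_xh[2] = x[0]*h[2] = -4
r_xh = [0, 0, 0, -6, 10, -4] (for k = -3, ..., 2)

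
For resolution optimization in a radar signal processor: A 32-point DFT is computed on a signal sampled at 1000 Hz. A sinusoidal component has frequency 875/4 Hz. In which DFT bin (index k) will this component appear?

DFT frequency resolution = f_s/N = 1000/32 = 125/4 Hz
Bin index k = f_signal / resolution = 875/4 / 125/4 = 7
The signal frequency 875/4 Hz falls in DFT bin k = 7.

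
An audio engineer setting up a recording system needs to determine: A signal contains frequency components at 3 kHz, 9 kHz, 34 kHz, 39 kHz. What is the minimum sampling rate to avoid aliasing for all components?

The highest frequency component is f_max = 39 kHz.
Nyquist rate = 2 * f_max = 2 * 39 kHz = 78 kHz.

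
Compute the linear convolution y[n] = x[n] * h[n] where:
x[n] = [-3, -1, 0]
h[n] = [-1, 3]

y[n] = sum_k x[k]*h[n-k]. Output length = len(x) + len(h) - 1 = 3 + 2 - 1 = 4.
y[0] = -3*-1 = 3
y[1] = -1*-1 + -3*3 = -8
y[2] = 0*-1 + -1*3 = -3
y[3] = 0*3 = 0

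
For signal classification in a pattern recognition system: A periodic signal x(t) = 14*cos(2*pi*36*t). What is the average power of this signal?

Average power of A*cos(wt) is A^2/2.
P = 14^2 / 2 = 196/2 = 98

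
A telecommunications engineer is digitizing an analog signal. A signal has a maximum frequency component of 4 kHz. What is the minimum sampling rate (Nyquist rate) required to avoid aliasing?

By the Nyquist-Shannon sampling theorem,
the minimum sampling rate (Nyquist rate) must be at least 2 * f_max.
Nyquist rate = 2 * 4 kHz = 8 kHz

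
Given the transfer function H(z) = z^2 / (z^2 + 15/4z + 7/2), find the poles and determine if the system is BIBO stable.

Poles are roots of the denominator: z^2 + 15/4z + 7/2 = 0.
Quadratic formula: z = [-(15/4) +/- sqrt((15/4)^2 - 4*(7/2))] / 2
Discriminant = 225/16 - 14 = 1/16; sqrt = 1/4.
z = (-15/4 +/- 1/4) / 2 => z = -7/4 or z = -2.
|p1| = 2, |p2| = 7/4.
For BIBO stability, all poles must lie inside the unit circle (|p| < 1).
System is UNSTABLE since at least one |p| >= 1.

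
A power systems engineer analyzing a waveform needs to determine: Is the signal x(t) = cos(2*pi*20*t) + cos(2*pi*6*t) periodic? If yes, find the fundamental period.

f1 = 20 Hz, f2 = 6 Hz
Period T1 = 1/20, T2 = 1/6
Ratio T1/T2 = 6/20, which is rational.
The signal is periodic with fundamental period T = 1/GCD(20,6) = 1/2 s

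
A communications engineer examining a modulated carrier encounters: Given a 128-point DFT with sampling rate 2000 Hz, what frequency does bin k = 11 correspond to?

The frequency of DFT bin k is: f_k = k * f_s / N
f_11 = 11 * 2000 / 128 = 1375/8 Hz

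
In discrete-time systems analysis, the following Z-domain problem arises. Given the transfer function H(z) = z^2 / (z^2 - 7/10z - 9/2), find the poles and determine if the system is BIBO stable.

Poles are roots of the denominator: z^2 - 7/10z - 9/2 = 0.
Quadratic formula: z = [-(-7/10) +/- sqrt((-7/10)^2 - 4*(-9/2))] / 2
Discriminant = 49/100 + 18 = 1849/100; sqrt = 43/10.
z = (7/10 +/- 43/10) / 2 => z = 5/2 or z = -9/5.
|p1| = 9/5, |p2| = 5/2.
For BIBO stability, all poles must lie inside the unit circle (|p| < 1).
System is UNSTABLE since at least one |p| >= 1.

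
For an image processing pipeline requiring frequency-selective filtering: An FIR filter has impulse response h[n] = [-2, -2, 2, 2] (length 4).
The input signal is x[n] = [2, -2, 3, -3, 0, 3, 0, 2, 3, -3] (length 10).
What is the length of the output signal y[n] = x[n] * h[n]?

For linear convolution, the output length is:
len(y) = len(x) + len(h) - 1 = 10 + 4 - 1 = 13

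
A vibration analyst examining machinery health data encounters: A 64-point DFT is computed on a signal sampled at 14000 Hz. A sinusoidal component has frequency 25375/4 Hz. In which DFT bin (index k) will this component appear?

DFT frequency resolution = f_s/N = 14000/64 = 875/4 Hz
Bin index k = f_signal / resolution = 25375/4 / 875/4 = 29
The signal frequency 25375/4 Hz falls in DFT bin k = 29.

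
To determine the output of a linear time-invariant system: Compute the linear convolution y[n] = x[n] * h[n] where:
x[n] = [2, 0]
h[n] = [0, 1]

y[n] = sum_k x[k]*h[n-k]. Output length = len(x) + len(h) - 1 = 2 + 2 - 1 = 3.
y[0] = 2*0 = 0
y[1] = 0*0 + 2*1 = 2
y[2] = 0*1 = 0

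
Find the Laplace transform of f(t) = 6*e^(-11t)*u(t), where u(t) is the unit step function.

Standard Laplace transform pair:
e^(-at)*u(t) <-> 1/(s+a)
With a = 11: L{6*e^(-11t)*u(t)} = 6/(s+11), ROC: Re(s) > -11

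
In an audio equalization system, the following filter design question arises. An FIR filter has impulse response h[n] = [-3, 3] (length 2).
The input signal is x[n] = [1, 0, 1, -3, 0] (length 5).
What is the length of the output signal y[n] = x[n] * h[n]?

For linear convolution, the output length is:
len(y) = len(x) + len(h) - 1 = 5 + 2 - 1 = 6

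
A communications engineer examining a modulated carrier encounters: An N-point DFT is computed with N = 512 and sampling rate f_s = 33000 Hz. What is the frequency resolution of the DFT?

DFT frequency resolution = f_s / N
= 33000 / 512 = 4125/64 Hz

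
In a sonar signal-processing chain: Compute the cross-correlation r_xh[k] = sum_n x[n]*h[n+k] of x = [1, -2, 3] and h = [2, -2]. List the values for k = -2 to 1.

Both sequences indexed from 0 and zero outside their support.
Lags with overlap: k = -2 to 1.
  r_xh[-2] = x[2]*h[0] = 6
  r_xh[-1] = x[1]*h[0] + x[2]*h[1] = -10
  r_xh[0] = x[0]*h[0] + x[1]*h[1] = 6
  r_xh[1] = x[0]*h[1] = -2
r_xh = [6, -10, 6, -2] (for k = -2, ..., 1)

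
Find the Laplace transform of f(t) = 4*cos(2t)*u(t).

Standard pair: cos(wt)*u(t) <-> s/(s^2+w^2)
With w = 2: L{4*cos(2t)*u(t)} = 4s/(s^2+4)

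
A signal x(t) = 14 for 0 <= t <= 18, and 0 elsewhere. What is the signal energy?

Energy = integral of |x(t)|^2 dt over the signal duration
= 14^2 * 18 = 196 * 18 = 3528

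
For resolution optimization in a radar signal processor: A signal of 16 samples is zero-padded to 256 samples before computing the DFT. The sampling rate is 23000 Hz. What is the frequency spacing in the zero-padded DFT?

Original DFT: N = 16, resolution = f_s/N = 23000/16 = 2875/2 Hz
Zero-padded DFT: N = 256, resolution = f_s/N = 23000/256 = 2875/32 Hz
Zero-padding interpolates the spectrum (finer frequency grid)
but does NOT improve the true spectral resolution (ability to resolve close frequencies).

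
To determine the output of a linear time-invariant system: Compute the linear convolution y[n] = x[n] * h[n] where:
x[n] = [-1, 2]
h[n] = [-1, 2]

y[n] = sum_k x[k]*h[n-k]. Output length = len(x) + len(h) - 1 = 2 + 2 - 1 = 3.
y[0] = -1*-1 = 1
y[1] = 2*-1 + -1*2 = -4
y[2] = 2*2 = 4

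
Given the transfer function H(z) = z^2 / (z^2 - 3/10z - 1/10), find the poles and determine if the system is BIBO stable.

Poles are roots of the denominator: z^2 - 3/10z - 1/10 = 0.
Quadratic formula: z = [-(-3/10) +/- sqrt((-3/10)^2 - 4*(-1/10))] / 2
Discriminant = 9/100 + 2/5 = 49/100; sqrt = 7/10.
z = (3/10 +/- 7/10) / 2 => z = 1/2 or z = -1/5.
|p1| = 1/5, |p2| = 1/2.
For BIBO stability, all poles must lie inside the unit circle (|p| < 1).
System is STABLE since both |p| < 1.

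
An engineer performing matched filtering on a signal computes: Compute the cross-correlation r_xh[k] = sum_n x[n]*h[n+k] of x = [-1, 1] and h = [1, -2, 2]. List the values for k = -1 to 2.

Both sequences indexed from 0 and zero outside their support.
Lags with overlap: k = -1 to 2.
  r_xh[-1] = x[1]*h[0] = 1
  r_xh[0] = x[0]*h[0] + x[1]*h[1] = -3
  r_xh[1] = x[0]*h[1] + x[1]*h[2] = 4
  r_xh[2] = x[0]*h[2] = -2
r_xh = [1, -3, 4, -2] (for k = -1, ..., 2)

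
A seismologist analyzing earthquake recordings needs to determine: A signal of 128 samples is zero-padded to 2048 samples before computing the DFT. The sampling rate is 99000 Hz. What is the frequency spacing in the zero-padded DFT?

Original DFT: N = 128, resolution = f_s/N = 99000/128 = 12375/16 Hz
Zero-padded DFT: N = 2048, resolution = f_s/N = 99000/2048 = 12375/256 Hz
Zero-padding interpolates the spectrum (finer frequency grid)
but does NOT improve the true spectral resolution (ability to resolve close frequencies).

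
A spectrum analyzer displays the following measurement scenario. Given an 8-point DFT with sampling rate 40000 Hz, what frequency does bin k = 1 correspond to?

The frequency of DFT bin k is: f_k = k * f_s / N
f_1 = 1 * 40000 / 8 = 5000 Hz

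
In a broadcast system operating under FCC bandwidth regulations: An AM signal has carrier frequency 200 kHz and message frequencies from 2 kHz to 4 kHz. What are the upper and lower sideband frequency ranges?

Upper sideband (USB) = fc + [fm_low, fm_high] = 200 + [2, 4] = [202, 204] kHz
Lower sideband (LSB) = fc - [fm_high, fm_low] = 200 - [4, 2] = [196, 198] kHz
Total occupied spectrum: 196 kHz to 204 kHz (plus carrier at 200 kHz)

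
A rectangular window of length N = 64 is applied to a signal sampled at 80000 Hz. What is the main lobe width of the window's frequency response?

For a rectangular window of length N,
the main lobe width in frequency is 2*f_s/N.
= 2*80000/64 = 2500 Hz
This determines the minimum frequency separation for resolving two sinusoids.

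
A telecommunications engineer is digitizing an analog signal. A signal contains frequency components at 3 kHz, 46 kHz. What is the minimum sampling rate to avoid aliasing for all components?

The highest frequency component is f_max = 46 kHz.
Nyquist rate = 2 * f_max = 2 * 46 kHz = 92 kHz.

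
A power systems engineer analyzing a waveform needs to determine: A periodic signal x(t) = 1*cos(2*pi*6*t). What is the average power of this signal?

Average power of A*cos(wt) is A^2/2.
P = 1^2 / 2 = 1/2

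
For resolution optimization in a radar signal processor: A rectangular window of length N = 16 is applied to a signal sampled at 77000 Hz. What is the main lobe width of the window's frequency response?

For a rectangular window of length N,
the main lobe width in frequency is 2*f_s/N.
= 2*77000/16 = 9625 Hz
This determines the minimum frequency separation for resolving two sinusoids.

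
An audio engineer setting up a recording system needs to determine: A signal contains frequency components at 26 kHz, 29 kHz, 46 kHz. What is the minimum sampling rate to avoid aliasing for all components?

The highest frequency component is f_max = 46 kHz.
Nyquist rate = 2 * f_max = 2 * 46 kHz = 92 kHz.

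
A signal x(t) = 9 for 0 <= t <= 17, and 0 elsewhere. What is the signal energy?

Energy = integral of |x(t)|^2 dt over the signal duration
= 9^2 * 17 = 81 * 17 = 1377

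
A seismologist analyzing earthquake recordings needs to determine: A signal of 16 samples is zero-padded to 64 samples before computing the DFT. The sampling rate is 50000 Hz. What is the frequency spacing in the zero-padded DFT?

Original DFT: N = 16, resolution = f_s/N = 50000/16 = 3125 Hz
Zero-padded DFT: N = 64, resolution = f_s/N = 50000/64 = 3125/4 Hz
Zero-padding interpolates the spectrum (finer frequency grid)
but does NOT improve the true spectral resolution (ability to resolve close frequencies).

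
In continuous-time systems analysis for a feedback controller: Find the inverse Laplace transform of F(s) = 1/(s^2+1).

Standard pair: w/(s^2+w^2) <-> sin(wt)*u(t)
Recognize w^2 = 1, so w = 1; numerator 1 = 1*1.
f(t) = sin(t)*u(t)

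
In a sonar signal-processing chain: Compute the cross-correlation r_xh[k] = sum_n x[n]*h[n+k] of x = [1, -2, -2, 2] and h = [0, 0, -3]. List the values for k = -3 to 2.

Both sequences indexed from 0 and zero outside their support.
Lags with overlap: k = -3 to 2.
  r_xh[-3] = x[3]*h[0] = 0
  r_xh[-2] = x[2]*h[0] + x[3]*h[1] = 0
  r_xh[-1] = x[1]*h[0] + x[2]*h[1] + x[3]*h[2] = -6
  r_xh[0] = x[0]*h[0] + x[1]*h[1] + x[2]*h[2] = 6
  r_xh[1] = x[0]*h[1] + x[1]*h[2] = 6
  r_xh[2] = x[0]*h[2] = -3
r_xh = [0, 0, -6, 6, 6, -3] (for k = -3, ..., 2)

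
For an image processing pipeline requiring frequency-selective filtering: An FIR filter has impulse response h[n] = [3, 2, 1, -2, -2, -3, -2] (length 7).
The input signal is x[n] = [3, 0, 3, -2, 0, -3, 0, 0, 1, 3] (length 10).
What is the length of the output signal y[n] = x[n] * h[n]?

For linear convolution, the output length is:
len(y) = len(x) + len(h) - 1 = 10 + 7 - 1 = 16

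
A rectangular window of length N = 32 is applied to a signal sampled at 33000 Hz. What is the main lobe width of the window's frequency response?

For a rectangular window of length N,
the main lobe width in frequency is 2*f_s/N.
= 2*33000/32 = 4125/2 Hz
This determines the minimum frequency separation for resolving two sinusoids.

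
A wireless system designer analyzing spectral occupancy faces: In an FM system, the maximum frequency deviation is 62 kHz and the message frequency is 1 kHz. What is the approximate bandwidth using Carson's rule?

Carson's rule: BW = 2*(delta_f + f_m)
= 2*(62 + 1) kHz = 126 kHz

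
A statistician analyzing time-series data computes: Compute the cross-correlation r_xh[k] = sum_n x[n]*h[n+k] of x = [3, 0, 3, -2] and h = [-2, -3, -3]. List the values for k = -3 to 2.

Both sequences indexed from 0 and zero outside their support.
Lags with overlap: k = -3 to 2.
  r_xh[-3] = x[3]*h[0] = 4
  r_xh[-2] = x[2]*h[0] + x[3]*h[1] = 0
  r_xh[-1] = x[1]*h[0] + x[2]*h[1] + x[3]*h[2] = -3
  r_xh[0] = x[0]*h[0] + x[1]*h[1] + x[2]*h[2] = -15
  r_xh[1] = x[0]*h[1] + x[1]*h[2] = -9
  r_xh[2] = x[0]*h[2] = -9
r_xh = [4, 0, -3, -15, -9, -9] (for k = -3, ..., 2)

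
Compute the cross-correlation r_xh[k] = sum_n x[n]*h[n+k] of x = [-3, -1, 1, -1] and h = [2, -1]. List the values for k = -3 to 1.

Both sequences indexed from 0 and zero outside their support.
Lags with overlap: k = -3 to 1.
  r_xh[-3] = x[3]*h[0] = -2
  r_xh[-2] = x[2]*h[0] + x[3]*h[1] = 3
  r_xh[-1] = x[1]*h[0] + x[2]*h[1] = -3
  r_xh[0] = x[0]*h[0] + x[1]*h[1] = -5
  r_xh[1] = x[0]*h[1] = 3
r_xh = [-2, 3, -3, -5, 3] (for k = -3, ..., 1)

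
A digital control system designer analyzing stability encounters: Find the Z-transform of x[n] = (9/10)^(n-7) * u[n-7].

Time-shifting property: if X(z) = Z{x[n]}, then Z{x[n-d]} = z^(-d) * X(z)
X(z) = z/(z - 9/10) for x[n] = (9/10)^n * u[n]
Z{x[n-7]} = z^(-7) * z/(z - 9/10) = z^(-6)/(z - 9/10)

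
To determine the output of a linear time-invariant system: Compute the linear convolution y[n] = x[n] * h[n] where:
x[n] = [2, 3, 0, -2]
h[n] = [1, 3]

y[n] = sum_k x[k]*h[n-k]. Output length = len(x) + len(h) - 1 = 4 + 2 - 1 = 5.
y[0] = 2*1 = 2
y[1] = 3*1 + 2*3 = 9
y[2] = 0*1 + 3*3 = 9
y[3] = -2*1 + 0*3 = -2
y[4] = -2*3 = -6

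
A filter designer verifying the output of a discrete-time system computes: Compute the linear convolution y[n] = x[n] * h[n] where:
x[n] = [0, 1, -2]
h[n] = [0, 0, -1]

y[n] = sum_k x[k]*h[n-k]. Output length = len(x) + len(h) - 1 = 3 + 3 - 1 = 5.
y[0] = 0*0 = 0
y[1] = 1*0 + 0*0 = 0
y[2] = -2*0 + 1*0 + 0*-1 = 0
y[3] = -2*0 + 1*-1 = -1
y[4] = -2*-1 = 2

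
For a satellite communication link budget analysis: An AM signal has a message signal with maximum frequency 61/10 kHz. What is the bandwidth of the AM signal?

In AM (double-sideband), the bandwidth is twice the message frequency.
BW = 2 * f_m = 2 * 61/10 kHz = 61/5 kHz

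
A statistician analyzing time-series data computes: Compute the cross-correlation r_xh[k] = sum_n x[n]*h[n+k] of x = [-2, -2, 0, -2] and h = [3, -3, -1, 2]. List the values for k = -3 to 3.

Both sequences indexed from 0 and zero outside their support.
Lags with overlap: k = -3 to 3.
  r_xh[-3] = x[3]*h[0] = -6
  r_xh[-2] = x[2]*h[0] + x[3]*h[1] = 6
  r_xh[-1] = x[1]*h[0] + x[2]*h[1] + x[3]*h[2] = -4
  r_xh[0] = x[0]*h[0] + x[1]*h[1] + x[2]*h[2] + x[3]*h[3] = -4
  r_xh[1] = x[0]*h[1] + x[1]*h[2] + x[2]*h[3] = 8
  r_xh[2] = x[0]*h[2] + x[1]*h[3] = -2
  r_xh[3] = x[0]*h[3] = -4
r_xh = [-6, 6, -4, -4, 8, -2, -4] (for k = -3, ..., 3)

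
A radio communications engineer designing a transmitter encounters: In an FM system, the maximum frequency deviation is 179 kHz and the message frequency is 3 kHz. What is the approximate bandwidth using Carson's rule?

Carson's rule: BW = 2*(delta_f + f_m)
= 2*(179 + 3) kHz = 364 kHz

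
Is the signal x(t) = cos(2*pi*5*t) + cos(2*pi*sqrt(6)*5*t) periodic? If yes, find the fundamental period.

f1 = 5 Hz, f2 = 5*sqrt(6) Hz
Ratio f2/f1 = sqrt(6), which is irrational.
Since the frequency ratio is irrational, no common period exists.
The signal is not periodic.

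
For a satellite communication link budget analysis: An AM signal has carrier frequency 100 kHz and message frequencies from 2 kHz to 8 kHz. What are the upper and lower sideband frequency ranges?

Upper sideband (USB) = fc + [fm_low, fm_high] = 100 + [2, 8] = [102, 108] kHz
Lower sideband (LSB) = fc - [fm_high, fm_low] = 100 - [8, 2] = [92, 98] kHz
Total occupied spectrum: 92 kHz to 108 kHz (plus carrier at 100 kHz)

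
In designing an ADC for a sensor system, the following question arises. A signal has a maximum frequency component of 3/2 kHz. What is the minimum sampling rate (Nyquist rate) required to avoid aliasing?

By the Nyquist-Shannon sampling theorem,
the minimum sampling rate (Nyquist rate) must be at least 2 * f_max.
Nyquist rate = 2 * 3/2 kHz = 3 kHz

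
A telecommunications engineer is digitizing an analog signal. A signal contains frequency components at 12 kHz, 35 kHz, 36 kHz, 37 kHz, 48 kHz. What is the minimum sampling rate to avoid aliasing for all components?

The highest frequency component is f_max = 48 kHz.
Nyquist rate = 2 * f_max = 2 * 48 kHz = 96 kHz.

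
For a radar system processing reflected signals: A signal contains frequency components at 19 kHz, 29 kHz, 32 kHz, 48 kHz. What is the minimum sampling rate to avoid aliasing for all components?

The highest frequency component is f_max = 48 kHz.
Nyquist rate = 2 * f_max = 2 * 48 kHz = 96 kHz.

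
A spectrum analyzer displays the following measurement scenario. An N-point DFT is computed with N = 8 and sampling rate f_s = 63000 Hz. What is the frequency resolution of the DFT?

DFT frequency resolution = f_s / N
= 63000 / 8 = 7875 Hz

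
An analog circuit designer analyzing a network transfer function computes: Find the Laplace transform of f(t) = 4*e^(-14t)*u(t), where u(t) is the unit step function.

Standard Laplace transform pair:
e^(-at)*u(t) <-> 1/(s+a)
With a = 14: L{4*e^(-14t)*u(t)} = 4/(s+14), ROC: Re(s) > -14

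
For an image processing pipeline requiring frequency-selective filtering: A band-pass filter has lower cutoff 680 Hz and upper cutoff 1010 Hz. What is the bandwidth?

Bandwidth = f_high - f_low
= 1010 Hz - 680 Hz = 330 Hz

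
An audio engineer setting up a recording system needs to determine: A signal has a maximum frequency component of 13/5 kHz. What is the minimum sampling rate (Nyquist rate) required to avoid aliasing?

By the Nyquist-Shannon sampling theorem,
the minimum sampling rate (Nyquist rate) must be at least 2 * f_max.
Nyquist rate = 2 * 13/5 kHz = 26/5 kHz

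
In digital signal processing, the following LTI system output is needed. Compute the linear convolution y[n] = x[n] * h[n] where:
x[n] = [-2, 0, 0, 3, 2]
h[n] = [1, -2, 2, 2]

y[n] = sum_k x[k]*h[n-k]. Output length = len(x) + len(h) - 1 = 5 + 4 - 1 = 8.
y[0] = -2*1 = -2
y[1] = 0*1 + -2*-2 = 4
y[2] = 0*1 + 0*-2 + -2*2 = -4
y[3] = 3*1 + 0*-2 + 0*2 + -2*2 = -1
y[4] = 2*1 + 3*-2 + 0*2 + 0*2 = -4
y[5] = 2*-2 + 3*2 + 0*2 = 2
y[6] = 2*2 + 3*2 = 10
y[7] = 2*2 = 4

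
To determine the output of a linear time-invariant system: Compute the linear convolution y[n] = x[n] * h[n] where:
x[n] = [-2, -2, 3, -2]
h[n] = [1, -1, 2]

y[n] = sum_k x[k]*h[n-k]. Output length = len(x) + len(h) - 1 = 4 + 3 - 1 = 6.
y[0] = -2*1 = -2
y[1] = -2*1 + -2*-1 = 0
y[2] = 3*1 + -2*-1 + -2*2 = 1
y[3] = -2*1 + 3*-1 + -2*2 = -9
y[4] = -2*-1 + 3*2 = 8
y[5] = -2*2 = -4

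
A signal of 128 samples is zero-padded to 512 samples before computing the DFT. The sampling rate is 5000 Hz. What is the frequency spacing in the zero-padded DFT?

Original DFT: N = 128, resolution = f_s/N = 5000/128 = 625/16 Hz
Zero-padded DFT: N = 512, resolution = f_s/N = 5000/512 = 625/64 Hz
Zero-padding interpolates the spectrum (finer frequency grid)
but does NOT improve the true spectral resolution (ability to resolve close frequencies).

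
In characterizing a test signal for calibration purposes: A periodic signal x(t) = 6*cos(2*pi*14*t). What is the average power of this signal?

Average power of A*cos(wt) is A^2/2.
P = 6^2 / 2 = 36/2 = 18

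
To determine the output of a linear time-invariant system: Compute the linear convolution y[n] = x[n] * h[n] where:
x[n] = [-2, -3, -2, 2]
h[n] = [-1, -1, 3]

y[n] = sum_k x[k]*h[n-k]. Output length = len(x) + len(h) - 1 = 4 + 3 - 1 = 6.
y[0] = -2*-1 = 2
y[1] = -3*-1 + -2*-1 = 5
y[2] = -2*-1 + -3*-1 + -2*3 = -1
y[3] = 2*-1 + -2*-1 + -3*3 = -9
y[4] = 2*-1 + -2*3 = -8
y[5] = 2*3 = 6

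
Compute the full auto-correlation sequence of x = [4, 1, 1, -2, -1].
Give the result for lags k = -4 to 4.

r_xx[k] = sum_m x[m]*x[m+k], indexed from 0, for k = -4 to 4:
  r_xx[-4] = x[4]*x[0] = -4
  r_xx[-3] = x[3]*x[0] + x[4]*x[1] = -9
  r_xx[-2] = x[2]*x[0] + x[3]*x[1] + x[4]*x[2] = 1
  r_xx[-1] = x[1]*x[0] + x[2]*x[1] + x[3]*x[2] + x[4]*x[3] = 5
  r_xx[0] = x[0]*x[0] + x[1]*x[1] + x[2]*x[2] + x[3]*x[3] + x[4]*x[4] = 23
  r_xx[1] = x[0]*x[1] + x[1]*x[2] + x[2]*x[3] + x[3]*x[4] = 5
  r_xx[2] = x[0]*x[2] + x[1]*x[3] + x[2]*x[4] = 1
  r_xx[3] = x[0]*x[3] + x[1]*x[4] = -9
  r_xx[4] = x[0]*x[4] = -4
r_xx = [-4, -9, 1, 5, 23, 5, 1, -9, -4]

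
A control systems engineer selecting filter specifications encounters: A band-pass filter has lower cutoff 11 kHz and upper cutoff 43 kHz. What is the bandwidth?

Bandwidth = f_high - f_low
= 43 kHz - 11 kHz = 32 kHz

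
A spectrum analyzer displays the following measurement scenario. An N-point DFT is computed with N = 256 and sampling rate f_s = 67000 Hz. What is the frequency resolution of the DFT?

DFT frequency resolution = f_s / N
= 67000 / 256 = 8375/32 Hz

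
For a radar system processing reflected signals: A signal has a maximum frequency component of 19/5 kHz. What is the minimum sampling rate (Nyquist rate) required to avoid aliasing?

By the Nyquist-Shannon sampling theorem,
the minimum sampling rate (Nyquist rate) must be at least 2 * f_max.
Nyquist rate = 2 * 19/5 kHz = 38/5 kHz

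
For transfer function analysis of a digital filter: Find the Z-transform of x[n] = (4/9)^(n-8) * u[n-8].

Time-shifting property: if X(z) = Z{x[n]}, then Z{x[n-d]} = z^(-d) * X(z)
X(z) = z/(z - 4/9) for x[n] = (4/9)^n * u[n]
Z{x[n-8]} = z^(-8) * z/(z - 4/9) = z^(-7)/(z - 4/9)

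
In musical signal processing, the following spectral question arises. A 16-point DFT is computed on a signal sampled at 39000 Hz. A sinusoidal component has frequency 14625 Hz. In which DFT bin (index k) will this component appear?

DFT frequency resolution = f_s/N = 39000/16 = 4875/2 Hz
Bin index k = f_signal / resolution = 14625 / 4875/2 = 6
The signal frequency 14625 Hz falls in DFT bin k = 6.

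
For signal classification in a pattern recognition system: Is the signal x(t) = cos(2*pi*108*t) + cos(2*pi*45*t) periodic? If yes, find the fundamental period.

f1 = 108 Hz, f2 = 45 Hz
Period T1 = 1/108, T2 = 1/45
Ratio T1/T2 = 45/108, which is rational.
The signal is periodic with fundamental period T = 1/GCD(108,45) = 1/9 s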